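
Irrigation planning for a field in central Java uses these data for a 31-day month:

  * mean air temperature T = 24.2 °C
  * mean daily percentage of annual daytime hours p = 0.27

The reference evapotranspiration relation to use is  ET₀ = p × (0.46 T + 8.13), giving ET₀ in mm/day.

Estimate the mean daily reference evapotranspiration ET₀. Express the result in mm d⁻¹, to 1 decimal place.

5.2 mm d⁻¹

ET₀ = 0.27 × (0.46 × 24.2 + 8.13) = 0.27 × 19.262 = 5.2007 mm/d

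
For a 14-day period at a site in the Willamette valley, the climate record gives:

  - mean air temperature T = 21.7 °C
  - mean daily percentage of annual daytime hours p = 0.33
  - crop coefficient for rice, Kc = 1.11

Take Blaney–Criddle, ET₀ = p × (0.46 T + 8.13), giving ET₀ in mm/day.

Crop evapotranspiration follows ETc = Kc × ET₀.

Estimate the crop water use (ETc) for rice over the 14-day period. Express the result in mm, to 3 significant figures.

ET₀ = 0.33 × (0.46 × 21.7 + 8.13) = 0.33 × 18.112 = 5.9770 mm/d
ETc = Kc × ET₀ = 1.11 × 5.9770 = 6.6345 mm/d
Over 14 days: 6.6345 × 14 = 92.883 mm

92.9 mm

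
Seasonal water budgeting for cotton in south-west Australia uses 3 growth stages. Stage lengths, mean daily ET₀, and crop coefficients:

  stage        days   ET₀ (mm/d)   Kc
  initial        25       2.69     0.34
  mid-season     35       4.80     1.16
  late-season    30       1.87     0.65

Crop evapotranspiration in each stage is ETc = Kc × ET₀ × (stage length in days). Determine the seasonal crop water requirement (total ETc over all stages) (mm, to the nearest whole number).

254 mm

initial: 0.34 × 2.69 × 25 = 22.87 mm
mid-season: 1.16 × 4.80 × 35 = 194.88 mm
late-season: 0.65 × 1.87 × 30 = 36.47 mm
Seasonal total = 254.22 mm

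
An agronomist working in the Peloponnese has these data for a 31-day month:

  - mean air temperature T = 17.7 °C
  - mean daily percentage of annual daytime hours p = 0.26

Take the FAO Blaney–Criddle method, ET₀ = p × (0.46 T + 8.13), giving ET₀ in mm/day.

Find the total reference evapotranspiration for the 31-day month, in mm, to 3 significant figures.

131 mm

ET₀ = 0.26 × (0.46 × 17.7 + 8.13) = 0.26 × 16.272 = 4.2307 mm/d
Monthly total = 4.2307 × 31 = 131.152 mm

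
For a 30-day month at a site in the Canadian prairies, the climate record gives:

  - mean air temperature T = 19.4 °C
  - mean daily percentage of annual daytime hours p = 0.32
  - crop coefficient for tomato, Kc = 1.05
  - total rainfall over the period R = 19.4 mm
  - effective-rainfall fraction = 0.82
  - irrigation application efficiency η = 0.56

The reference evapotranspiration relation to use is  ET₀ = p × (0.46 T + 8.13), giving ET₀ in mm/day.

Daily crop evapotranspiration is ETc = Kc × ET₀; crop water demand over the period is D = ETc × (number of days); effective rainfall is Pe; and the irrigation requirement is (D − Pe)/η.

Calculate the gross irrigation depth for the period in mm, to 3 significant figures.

ET₀ = 0.32 × (0.46 × 19.4 + 8.13) = 0.32 × 17.054 = 5.4573 mm/d
ETc = Kc × ET₀ = 1.05 × 5.4573 = 5.7302 mm/d
Crop demand D = ETc × 30 d = 5.7302 × 30 = 171.906 mm
Pe = 0.82 × 19.4 = 15.908 mm
D − Pe = 171.906 − 15.908 = 155.998 mm
Gross irrigation = 155.998 / 0.56 = 278.568 mm

279 mm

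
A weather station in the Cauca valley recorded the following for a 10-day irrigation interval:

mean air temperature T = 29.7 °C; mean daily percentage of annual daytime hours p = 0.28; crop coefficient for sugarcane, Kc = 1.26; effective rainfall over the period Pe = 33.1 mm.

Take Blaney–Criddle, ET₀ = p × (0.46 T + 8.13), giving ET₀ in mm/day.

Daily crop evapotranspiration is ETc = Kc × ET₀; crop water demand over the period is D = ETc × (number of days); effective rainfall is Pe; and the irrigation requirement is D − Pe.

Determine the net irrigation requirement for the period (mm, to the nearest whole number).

ET₀ = 0.28 × (0.46 × 29.7 + 8.13) = 0.28 × 21.792 = 6.1018 mm/d
ETc = Kc × ET₀ = 1.26 × 6.1018 = 7.6883 mm/d
Crop demand D = ETc × 10 d = 7.6883 × 10 = 76.883 mm
D − Pe = 76.883 − 33.1 = 43.783 mm

44 mm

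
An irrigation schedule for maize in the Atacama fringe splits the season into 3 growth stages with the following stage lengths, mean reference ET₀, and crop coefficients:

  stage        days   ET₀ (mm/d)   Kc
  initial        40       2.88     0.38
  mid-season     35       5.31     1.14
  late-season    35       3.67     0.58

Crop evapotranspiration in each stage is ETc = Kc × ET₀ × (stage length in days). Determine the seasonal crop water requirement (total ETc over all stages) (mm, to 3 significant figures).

initial: 0.38 × 2.88 × 40 = 43.78 mm
mid-season: 1.14 × 5.31 × 35 = 211.87 mm
late-season: 0.58 × 3.67 × 35 = 74.50 mm
Seasonal total = 330.15 mm

330 mm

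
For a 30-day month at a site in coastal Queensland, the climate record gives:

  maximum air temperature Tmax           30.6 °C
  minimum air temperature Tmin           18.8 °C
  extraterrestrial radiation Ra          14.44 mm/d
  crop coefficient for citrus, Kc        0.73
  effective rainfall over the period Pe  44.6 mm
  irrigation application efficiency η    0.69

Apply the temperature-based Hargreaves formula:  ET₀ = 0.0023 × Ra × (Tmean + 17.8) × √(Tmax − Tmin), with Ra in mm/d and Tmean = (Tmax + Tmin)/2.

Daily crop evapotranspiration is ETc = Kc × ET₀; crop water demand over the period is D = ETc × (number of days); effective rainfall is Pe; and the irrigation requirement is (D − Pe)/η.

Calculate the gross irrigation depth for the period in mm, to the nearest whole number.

Tmean = (30.6 + 18.8)/2 = 24.70 °C
ET₀ = 0.0023 × 14.44 × (24.70 + 17.8) × √11.8 = 0.0023 × 14.44 × 42.50 × 3.4351 = 4.8487 mm/d
ETc = Kc × ET₀ = 0.73 × 4.8487 = 3.5396 mm/d
Crop demand D = ETc × 30 d = 3.5396 × 30 = 106.188 mm
D − Pe = 106.188 − 44.6 = 61.588 mm
Gross irrigation = 61.588 / 0.69 = 89.258 mm

89 mm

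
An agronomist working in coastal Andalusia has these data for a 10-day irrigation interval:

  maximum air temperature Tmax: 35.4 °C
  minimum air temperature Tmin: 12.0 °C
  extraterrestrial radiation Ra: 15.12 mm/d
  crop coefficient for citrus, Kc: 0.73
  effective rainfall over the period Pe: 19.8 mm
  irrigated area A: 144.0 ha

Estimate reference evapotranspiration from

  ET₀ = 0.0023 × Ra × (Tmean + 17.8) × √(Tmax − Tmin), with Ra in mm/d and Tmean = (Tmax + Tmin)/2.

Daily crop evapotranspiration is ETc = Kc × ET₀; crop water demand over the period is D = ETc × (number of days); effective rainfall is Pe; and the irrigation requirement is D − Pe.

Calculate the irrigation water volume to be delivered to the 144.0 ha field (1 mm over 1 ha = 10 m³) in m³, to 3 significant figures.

Tmean = (35.4 + 12.0)/2 = 23.70 °C
ET₀ = 0.0023 × 15.12 × (23.70 + 17.8) × √23.4 = 0.0023 × 15.12 × 41.50 × 4.8374 = 6.9814 mm/d
ETc = Kc × ET₀ = 0.73 × 6.9814 = 5.0964 mm/d
Crop demand D = ETc × 10 d = 5.0964 × 10 = 50.964 mm
D − Pe = 50.964 − 19.8 = 31.164 mm
Volume = 31.164 mm × 144.0 ha × 10 = 44876.2 m³

44900 m³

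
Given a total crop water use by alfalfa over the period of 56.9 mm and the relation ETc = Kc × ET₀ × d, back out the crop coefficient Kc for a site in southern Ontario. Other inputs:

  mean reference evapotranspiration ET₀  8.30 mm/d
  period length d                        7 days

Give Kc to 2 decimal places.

ETc = Kc × ET₀ × d  ⇒  Kc = ETc / (ET₀ × d)
Kc = 56.9 / (8.30 × 7) = 56.9 / 58.10 = 0.9793

0.98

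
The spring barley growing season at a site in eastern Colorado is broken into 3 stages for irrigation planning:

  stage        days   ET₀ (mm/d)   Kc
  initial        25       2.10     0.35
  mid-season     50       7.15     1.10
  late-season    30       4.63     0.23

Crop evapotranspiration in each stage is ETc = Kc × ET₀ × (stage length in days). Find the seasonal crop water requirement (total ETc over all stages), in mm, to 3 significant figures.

initial: 0.35 × 2.10 × 25 = 18.38 mm
mid-season: 1.10 × 7.15 × 50 = 393.25 mm
late-season: 0.23 × 4.63 × 30 = 31.95 mm
Seasonal total = 443.58 mm

444 mm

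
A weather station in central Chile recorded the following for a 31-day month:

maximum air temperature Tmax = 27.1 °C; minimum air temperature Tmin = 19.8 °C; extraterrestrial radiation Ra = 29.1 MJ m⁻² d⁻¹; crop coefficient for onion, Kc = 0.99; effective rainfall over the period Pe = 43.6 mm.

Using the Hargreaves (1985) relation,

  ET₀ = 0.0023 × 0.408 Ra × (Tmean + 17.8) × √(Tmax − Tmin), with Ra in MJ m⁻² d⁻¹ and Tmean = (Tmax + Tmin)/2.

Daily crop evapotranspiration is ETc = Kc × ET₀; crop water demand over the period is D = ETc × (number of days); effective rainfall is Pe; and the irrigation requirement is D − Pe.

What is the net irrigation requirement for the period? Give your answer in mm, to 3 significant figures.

49.8 mm

Tmean = (27.1 + 19.8)/2 = 23.45 °C
0.408 Ra = 0.408 × 29.1 = 11.8728 mm/d equivalent
ET₀ = 0.0023 × 11.8728 × (23.45 + 17.8) × √7.3 = 0.0023 × 11.8728 × 41.25 × 2.7019 = 3.0435 mm/d
ETc = Kc × ET₀ = 0.99 × 3.0435 = 3.0131 mm/d
Crop demand D = ETc × 31 d = 3.0131 × 31 = 93.406 mm
D − Pe = 93.406 − 43.6 = 49.806 mm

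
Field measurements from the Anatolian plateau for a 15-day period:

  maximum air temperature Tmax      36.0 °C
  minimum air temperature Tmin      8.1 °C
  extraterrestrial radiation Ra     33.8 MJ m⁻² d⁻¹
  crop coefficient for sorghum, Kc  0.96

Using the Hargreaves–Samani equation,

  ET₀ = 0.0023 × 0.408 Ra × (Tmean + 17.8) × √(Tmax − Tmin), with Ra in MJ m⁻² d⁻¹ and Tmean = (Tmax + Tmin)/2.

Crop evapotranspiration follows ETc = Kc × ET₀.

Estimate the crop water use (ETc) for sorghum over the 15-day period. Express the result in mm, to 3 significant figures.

96.1 mm

Tmean = (36.0 + 8.1)/2 = 22.05 °C
0.408 Ra = 0.408 × 33.8 = 13.7904 mm/d equivalent
ET₀ = 0.0023 × 13.7904 × (22.05 + 17.8) × √27.9 = 0.0023 × 13.7904 × 39.85 × 5.2820 = 6.6762 mm/d
ETc = Kc × ET₀ = 0.96 × 6.6762 = 6.4092 mm/d
Over 15 days: 6.4092 × 15 = 96.138 mm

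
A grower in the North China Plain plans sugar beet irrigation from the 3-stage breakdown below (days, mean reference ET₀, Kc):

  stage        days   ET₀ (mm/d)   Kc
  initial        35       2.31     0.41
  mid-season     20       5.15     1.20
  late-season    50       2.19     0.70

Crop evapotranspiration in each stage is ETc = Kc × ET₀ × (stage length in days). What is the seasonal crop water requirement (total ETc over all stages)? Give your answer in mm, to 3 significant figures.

233 mm

initial: 0.41 × 2.31 × 35 = 33.15 mm
mid-season: 1.20 × 5.15 × 20 = 123.60 mm
late-season: 0.70 × 2.19 × 50 = 76.65 mm
Seasonal total = 233.40 mm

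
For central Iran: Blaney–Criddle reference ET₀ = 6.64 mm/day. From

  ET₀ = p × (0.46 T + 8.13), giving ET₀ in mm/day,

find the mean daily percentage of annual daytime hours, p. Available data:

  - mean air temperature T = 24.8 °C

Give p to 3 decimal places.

p = ET₀ / (0.46 T + 8.13) = 6.64 / (0.46 × 24.8 + 8.13) = 6.64 / 19.538 = 0.3399

0.340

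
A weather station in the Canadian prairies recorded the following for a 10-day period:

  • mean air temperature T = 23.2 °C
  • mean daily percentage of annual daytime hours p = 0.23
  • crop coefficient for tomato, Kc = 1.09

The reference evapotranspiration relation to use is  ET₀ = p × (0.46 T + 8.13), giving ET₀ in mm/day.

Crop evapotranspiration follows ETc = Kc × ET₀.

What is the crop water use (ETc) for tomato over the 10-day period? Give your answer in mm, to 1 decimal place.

ET₀ = 0.23 × (0.46 × 23.2 + 8.13) = 0.23 × 18.802 = 4.3245 mm/d
ETc = Kc × ET₀ = 1.09 × 4.3245 = 4.7137 mm/d
Over 10 days: 4.7137 × 10 = 47.137 mm

47.1 mm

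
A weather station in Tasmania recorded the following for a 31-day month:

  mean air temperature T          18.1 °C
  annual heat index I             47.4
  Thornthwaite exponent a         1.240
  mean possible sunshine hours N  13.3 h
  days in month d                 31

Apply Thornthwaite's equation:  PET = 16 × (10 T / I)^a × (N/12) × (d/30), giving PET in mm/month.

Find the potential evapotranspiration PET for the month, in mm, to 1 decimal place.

10T/I = 10 × 18.1 / 47.4 = 3.8186
(10T/I)^a = 3.8186^1.240 = 5.2670
Uncorrected PET = 16 × 5.2670 = 84.272 mm
Correction = (N/12)(d/30) = (13.3/12)(31/30) = 1.1453
PET = 84.272 × 1.1453 = 96.517 mm/month

96.5 mm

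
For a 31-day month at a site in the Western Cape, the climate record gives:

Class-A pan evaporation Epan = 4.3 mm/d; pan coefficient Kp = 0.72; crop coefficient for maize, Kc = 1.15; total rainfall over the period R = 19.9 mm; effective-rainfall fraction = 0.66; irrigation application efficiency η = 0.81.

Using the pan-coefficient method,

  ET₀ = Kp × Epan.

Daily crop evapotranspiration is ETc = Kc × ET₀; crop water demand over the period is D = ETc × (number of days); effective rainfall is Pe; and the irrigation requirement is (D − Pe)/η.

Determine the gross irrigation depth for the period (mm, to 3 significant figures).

120 mm

ET₀ = 0.72 × 4.3 = 3.0960 mm/d
ETc = Kc × ET₀ = 1.15 × 3.0960 = 3.5604 mm/d
Crop demand D = ETc × 31 d = 3.5604 × 31 = 110.372 mm
Pe = 0.66 × 19.9 = 13.134 mm
D − Pe = 110.372 − 13.134 = 97.238 mm
Gross irrigation = 97.238 / 0.81 = 120.047 mm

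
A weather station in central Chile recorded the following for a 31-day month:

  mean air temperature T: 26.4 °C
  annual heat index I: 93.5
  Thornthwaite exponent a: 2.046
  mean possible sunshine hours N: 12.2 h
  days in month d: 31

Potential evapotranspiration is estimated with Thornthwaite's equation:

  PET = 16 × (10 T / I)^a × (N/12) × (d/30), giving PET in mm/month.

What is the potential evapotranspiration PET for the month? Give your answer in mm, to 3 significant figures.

10T/I = 10 × 26.4 / 93.5 = 2.8235
(10T/I)^a = 2.8235^2.046 = 8.3620
Uncorrected PET = 16 × 8.3620 = 133.792 mm
Correction = (N/12)(d/30) = (12.2/12)(31/30) = 1.0506
PET = 133.792 × 1.0506 = 140.562 mm/month

141 mm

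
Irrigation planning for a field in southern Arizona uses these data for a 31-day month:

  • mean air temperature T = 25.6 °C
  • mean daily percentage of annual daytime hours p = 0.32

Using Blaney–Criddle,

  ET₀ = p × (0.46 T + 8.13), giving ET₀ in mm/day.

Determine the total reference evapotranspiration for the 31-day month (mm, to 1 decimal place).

ET₀ = 0.32 × (0.46 × 25.6 + 8.13) = 0.32 × 19.906 = 6.3699 mm/d
Monthly total = 6.3699 × 31 = 197.467 mm

197.5 mm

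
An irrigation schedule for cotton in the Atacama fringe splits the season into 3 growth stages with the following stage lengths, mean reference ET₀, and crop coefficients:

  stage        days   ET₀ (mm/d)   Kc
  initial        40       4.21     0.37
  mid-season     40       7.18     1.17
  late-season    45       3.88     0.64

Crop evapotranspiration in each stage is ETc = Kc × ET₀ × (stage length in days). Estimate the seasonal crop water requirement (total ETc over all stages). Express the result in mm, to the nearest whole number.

510 mm

initial: 0.37 × 4.21 × 40 = 62.31 mm
mid-season: 1.17 × 7.18 × 40 = 336.02 mm
late-season: 0.64 × 3.88 × 45 = 111.74 mm
Seasonal total = 510.07 mm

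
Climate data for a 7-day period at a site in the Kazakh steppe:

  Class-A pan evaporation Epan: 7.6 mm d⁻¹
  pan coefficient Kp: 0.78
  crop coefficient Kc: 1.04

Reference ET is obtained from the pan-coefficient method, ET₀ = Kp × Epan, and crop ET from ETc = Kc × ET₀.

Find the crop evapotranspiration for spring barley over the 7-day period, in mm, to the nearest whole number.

ET₀ = 0.78 × 7.6 = 5.9280 mm/d
ETc = Kc × ET₀ = 1.04 × 5.9280 = 6.1651 mm/d
Over 7 days: 6.1651 × 7 = 43.156 mm

43 mm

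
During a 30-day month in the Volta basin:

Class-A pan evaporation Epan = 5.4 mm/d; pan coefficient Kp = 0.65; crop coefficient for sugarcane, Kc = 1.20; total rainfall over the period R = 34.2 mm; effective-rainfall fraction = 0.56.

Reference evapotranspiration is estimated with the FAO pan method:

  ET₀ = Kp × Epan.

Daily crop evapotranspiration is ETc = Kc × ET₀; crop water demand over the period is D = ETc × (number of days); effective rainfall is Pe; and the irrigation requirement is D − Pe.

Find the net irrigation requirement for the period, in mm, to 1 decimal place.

ET₀ = 0.65 × 5.4 = 3.5100 mm/d
ETc = Kc × ET₀ = 1.20 × 3.5100 = 4.2120 mm/d
Crop demand D = ETc × 30 d = 4.2120 × 30 = 126.360 mm
Pe = 0.56 × 34.2 = 19.152 mm
D − Pe = 126.360 − 19.152 = 107.208 mm

107.2 mm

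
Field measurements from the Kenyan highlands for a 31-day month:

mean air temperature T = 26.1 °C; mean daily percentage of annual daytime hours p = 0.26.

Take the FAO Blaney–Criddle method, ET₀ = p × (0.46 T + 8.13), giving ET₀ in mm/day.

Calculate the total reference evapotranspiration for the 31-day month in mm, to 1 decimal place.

162.3 mm

ET₀ = 0.26 × (0.46 × 26.1 + 8.13) = 0.26 × 20.136 = 5.2354 mm/d
Monthly total = 5.2354 × 31 = 162.297 mm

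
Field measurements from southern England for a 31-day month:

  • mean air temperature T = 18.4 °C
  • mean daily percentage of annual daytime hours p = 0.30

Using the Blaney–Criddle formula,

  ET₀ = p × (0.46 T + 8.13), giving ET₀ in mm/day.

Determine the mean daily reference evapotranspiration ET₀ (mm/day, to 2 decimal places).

ET₀ = 0.30 × (0.46 × 18.4 + 8.13) = 0.30 × 16.594 = 4.9782 mm/d

4.98 mm/day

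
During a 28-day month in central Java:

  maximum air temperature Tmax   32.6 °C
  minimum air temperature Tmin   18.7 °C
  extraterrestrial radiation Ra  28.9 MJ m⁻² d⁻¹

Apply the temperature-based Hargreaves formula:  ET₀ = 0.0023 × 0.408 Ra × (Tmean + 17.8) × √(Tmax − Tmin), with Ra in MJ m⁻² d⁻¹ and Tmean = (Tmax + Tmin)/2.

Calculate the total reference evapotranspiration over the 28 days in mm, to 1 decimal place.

Tmean = (32.6 + 18.7)/2 = 25.65 °C
0.408 Ra = 0.408 × 28.9 = 11.7912 mm/d equivalent
ET₀ = 0.0023 × 11.7912 × (25.65 + 17.8) × √13.9 = 0.0023 × 11.7912 × 43.45 × 3.7283 = 4.3933 mm/d
Over 28 days: 4.3933 × 28 = 123.012 mm

123.0 mm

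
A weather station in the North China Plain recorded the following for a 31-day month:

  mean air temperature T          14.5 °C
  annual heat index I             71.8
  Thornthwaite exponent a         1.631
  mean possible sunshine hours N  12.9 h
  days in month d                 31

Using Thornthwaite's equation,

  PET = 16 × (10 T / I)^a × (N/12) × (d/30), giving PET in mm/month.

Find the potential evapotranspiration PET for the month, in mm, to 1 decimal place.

10T/I = 10 × 14.5 / 71.8 = 2.0195
(10T/I)^a = 2.0195^1.631 = 3.1467
Uncorrected PET = 16 × 3.1467 = 50.347 mm
Correction = (N/12)(d/30) = (12.9/12)(31/30) = 1.1108
PET = 50.347 × 1.1108 = 55.925 mm/month

55.9 mm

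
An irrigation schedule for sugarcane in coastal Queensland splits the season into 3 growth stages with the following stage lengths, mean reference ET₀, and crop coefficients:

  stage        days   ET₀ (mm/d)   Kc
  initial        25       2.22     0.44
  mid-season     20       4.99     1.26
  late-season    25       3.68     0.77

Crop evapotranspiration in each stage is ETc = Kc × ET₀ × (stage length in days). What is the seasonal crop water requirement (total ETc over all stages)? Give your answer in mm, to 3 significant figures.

initial: 0.44 × 2.22 × 25 = 24.42 mm
mid-season: 1.26 × 4.99 × 20 = 125.75 mm
late-season: 0.77 × 3.68 × 25 = 70.84 mm
Seasonal total = 221.01 mm

221 mm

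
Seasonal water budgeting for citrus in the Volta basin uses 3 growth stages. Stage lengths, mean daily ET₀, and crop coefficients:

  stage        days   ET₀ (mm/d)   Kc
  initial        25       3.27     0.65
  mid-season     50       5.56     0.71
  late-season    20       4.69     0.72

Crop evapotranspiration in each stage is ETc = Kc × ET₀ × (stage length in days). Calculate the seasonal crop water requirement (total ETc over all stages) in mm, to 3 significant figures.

318 mm

initial: 0.65 × 3.27 × 25 = 53.14 mm
mid-season: 0.71 × 5.56 × 50 = 197.38 mm
late-season: 0.72 × 4.69 × 20 = 67.54 mm
Seasonal total = 318.06 mm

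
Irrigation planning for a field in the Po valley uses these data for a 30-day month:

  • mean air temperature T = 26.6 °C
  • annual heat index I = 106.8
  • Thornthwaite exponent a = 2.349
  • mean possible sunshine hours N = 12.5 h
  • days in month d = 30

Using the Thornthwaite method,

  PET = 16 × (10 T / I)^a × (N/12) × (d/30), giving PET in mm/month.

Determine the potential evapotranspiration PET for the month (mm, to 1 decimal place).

142.2 mm

10T/I = 10 × 26.6 / 106.8 = 2.4906
(10T/I)^a = 2.4906^2.349 = 8.5294
Uncorrected PET = 16 × 8.5294 = 136.470 mm
Correction = (N/12)(d/30) = (12.5/12)(30/30) = 1.0417
PET = 136.470 × 1.0417 = 142.161 mm/month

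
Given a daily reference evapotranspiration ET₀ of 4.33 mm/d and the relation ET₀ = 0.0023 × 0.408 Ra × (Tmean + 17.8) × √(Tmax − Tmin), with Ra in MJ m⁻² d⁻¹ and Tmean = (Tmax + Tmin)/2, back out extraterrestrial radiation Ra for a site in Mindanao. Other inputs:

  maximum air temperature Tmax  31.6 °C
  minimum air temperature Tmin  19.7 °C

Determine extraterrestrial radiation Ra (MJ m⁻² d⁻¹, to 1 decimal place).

30.8 MJ m⁻² d⁻¹

Tmean = (31.6+19.7)/2 = 25.65 °C; ΔT = 11.9
Ra = ET₀ / [0.0023 × 0.408 × (Tmean+17.8) × √ΔT]
   = 4.33 / (0.0023 × 0.408 × 43.45 × 3.4496) = 30.785 MJ m⁻² d⁻¹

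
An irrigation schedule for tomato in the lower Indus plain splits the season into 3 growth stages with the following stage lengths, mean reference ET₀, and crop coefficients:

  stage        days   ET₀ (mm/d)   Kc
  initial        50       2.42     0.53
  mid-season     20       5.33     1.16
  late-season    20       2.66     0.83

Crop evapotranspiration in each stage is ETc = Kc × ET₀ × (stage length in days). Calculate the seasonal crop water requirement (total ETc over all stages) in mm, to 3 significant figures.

initial: 0.53 × 2.42 × 50 = 64.13 mm
mid-season: 1.16 × 5.33 × 20 = 123.66 mm
late-season: 0.83 × 2.66 × 20 = 44.16 mm
Seasonal total = 231.95 mm

232 mm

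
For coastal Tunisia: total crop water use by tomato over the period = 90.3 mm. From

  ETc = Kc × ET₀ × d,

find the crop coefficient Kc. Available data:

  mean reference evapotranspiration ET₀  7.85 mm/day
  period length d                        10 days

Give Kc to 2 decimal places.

ETc = Kc × ET₀ × d  ⇒  Kc = ETc / (ET₀ × d)
Kc = 90.3 / (7.85 × 10) = 90.3 / 78.50 = 1.1503

1.15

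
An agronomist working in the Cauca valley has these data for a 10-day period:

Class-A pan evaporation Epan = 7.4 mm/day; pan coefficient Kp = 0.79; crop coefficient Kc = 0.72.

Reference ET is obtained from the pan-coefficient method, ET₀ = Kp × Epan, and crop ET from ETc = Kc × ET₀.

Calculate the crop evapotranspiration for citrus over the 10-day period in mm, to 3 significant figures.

42.1 mm

ET₀ = 0.79 × 7.4 = 5.8460 mm/d
ETc = Kc × ET₀ = 0.72 × 5.8460 = 4.2091 mm/d
Over 10 days: 4.2091 × 10 = 42.091 mm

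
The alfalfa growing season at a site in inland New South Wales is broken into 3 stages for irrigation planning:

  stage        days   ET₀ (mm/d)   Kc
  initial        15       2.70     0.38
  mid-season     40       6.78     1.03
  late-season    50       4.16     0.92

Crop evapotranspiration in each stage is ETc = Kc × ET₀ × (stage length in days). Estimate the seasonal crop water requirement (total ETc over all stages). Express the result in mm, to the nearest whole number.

initial: 0.38 × 2.70 × 15 = 15.39 mm
mid-season: 1.03 × 6.78 × 40 = 279.34 mm
late-season: 0.92 × 4.16 × 50 = 191.36 mm
Seasonal total = 486.09 mm

486 mm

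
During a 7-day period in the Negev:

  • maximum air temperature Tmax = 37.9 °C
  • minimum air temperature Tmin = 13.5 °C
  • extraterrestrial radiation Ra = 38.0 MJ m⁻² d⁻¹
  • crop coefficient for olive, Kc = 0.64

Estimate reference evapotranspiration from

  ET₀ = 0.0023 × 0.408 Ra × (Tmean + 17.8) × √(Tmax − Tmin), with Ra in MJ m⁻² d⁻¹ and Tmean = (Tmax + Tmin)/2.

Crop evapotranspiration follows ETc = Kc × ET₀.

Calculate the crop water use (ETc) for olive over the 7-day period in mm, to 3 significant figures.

Tmean = (37.9 + 13.5)/2 = 25.70 °C
0.408 Ra = 0.408 × 38.0 = 15.5040 mm/d equivalent
ET₀ = 0.0023 × 15.5040 × (25.70 + 17.8) × √24.4 = 0.0023 × 15.5040 × 43.50 × 4.9396 = 7.6622 mm/d
ETc = Kc × ET₀ = 0.64 × 7.6622 = 4.9038 mm/d
Over 7 days: 4.9038 × 7 = 34.327 mm

34.3 mm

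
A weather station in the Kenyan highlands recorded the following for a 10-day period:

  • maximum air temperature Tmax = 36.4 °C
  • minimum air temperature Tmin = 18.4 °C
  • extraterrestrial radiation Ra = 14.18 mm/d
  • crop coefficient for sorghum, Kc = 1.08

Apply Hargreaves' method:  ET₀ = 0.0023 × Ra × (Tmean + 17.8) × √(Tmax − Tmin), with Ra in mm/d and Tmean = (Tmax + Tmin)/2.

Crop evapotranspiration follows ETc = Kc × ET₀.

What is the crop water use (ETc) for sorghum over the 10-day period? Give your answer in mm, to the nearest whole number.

68 mm

Tmean = (36.4 + 18.4)/2 = 27.40 °C
ET₀ = 0.0023 × 14.18 × (27.40 + 17.8) × √18.0 = 0.0023 × 14.18 × 45.20 × 4.2426 = 6.2542 mm/d
ETc = Kc × ET₀ = 1.08 × 6.2542 = 6.7545 mm/d
Over 10 days: 6.7545 × 10 = 67.545 mm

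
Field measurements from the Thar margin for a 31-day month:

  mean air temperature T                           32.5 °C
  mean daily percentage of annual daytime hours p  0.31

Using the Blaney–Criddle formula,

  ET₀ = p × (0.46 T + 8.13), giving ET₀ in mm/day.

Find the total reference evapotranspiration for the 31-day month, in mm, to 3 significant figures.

ET₀ = 0.31 × (0.46 × 32.5 + 8.13) = 0.31 × 23.080 = 7.1548 mm/d
Monthly total = 7.1548 × 31 = 221.799 mm

222 mm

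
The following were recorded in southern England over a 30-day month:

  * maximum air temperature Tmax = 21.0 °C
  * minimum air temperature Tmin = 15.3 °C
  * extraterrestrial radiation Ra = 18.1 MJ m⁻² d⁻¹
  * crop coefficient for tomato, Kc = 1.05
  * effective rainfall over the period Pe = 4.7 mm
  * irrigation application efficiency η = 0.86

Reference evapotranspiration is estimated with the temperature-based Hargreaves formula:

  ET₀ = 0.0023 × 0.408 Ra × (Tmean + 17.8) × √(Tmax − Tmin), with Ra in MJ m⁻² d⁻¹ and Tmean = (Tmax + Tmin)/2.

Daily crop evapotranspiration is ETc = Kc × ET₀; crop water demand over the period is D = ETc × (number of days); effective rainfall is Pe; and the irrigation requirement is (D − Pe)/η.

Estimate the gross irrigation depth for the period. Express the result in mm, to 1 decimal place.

Tmean = (21.0 + 15.3)/2 = 18.15 °C
0.408 Ra = 0.408 × 18.1 = 7.3848 mm/d equivalent
ET₀ = 0.0023 × 7.3848 × (18.15 + 17.8) × √5.7 = 0.0023 × 7.3848 × 35.95 × 2.3875 = 1.4578 mm/d
ETc = Kc × ET₀ = 1.05 × 1.4578 = 1.5307 mm/d
Crop demand D = ETc × 30 d = 1.5307 × 30 = 45.921 mm
D − Pe = 45.921 − 4.7 = 41.221 mm
Gross irrigation = 41.221 / 0.86 = 47.931 mm

47.9 mm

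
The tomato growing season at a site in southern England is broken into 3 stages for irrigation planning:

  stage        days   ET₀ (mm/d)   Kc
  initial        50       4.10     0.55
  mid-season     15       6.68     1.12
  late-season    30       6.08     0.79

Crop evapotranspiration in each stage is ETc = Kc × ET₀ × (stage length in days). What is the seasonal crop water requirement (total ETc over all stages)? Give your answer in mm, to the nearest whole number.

369 mm

initial: 0.55 × 4.10 × 50 = 112.75 mm
mid-season: 1.12 × 6.68 × 15 = 112.22 mm
late-season: 0.79 × 6.08 × 30 = 144.10 mm
Seasonal total = 369.07 mm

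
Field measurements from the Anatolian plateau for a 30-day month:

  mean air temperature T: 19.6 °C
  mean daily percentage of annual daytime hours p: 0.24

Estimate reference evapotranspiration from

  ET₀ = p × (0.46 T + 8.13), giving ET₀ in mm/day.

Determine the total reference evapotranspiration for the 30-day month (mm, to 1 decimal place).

123.5 mm

ET₀ = 0.24 × (0.46 × 19.6 + 8.13) = 0.24 × 17.146 = 4.1150 mm/d
Monthly total = 4.1150 × 30 = 123.450 mm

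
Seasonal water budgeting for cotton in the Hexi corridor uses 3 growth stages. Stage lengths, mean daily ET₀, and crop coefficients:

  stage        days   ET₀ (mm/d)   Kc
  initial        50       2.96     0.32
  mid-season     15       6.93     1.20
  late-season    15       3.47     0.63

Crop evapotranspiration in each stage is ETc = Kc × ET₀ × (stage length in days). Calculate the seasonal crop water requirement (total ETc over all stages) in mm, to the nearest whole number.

initial: 0.32 × 2.96 × 50 = 47.36 mm
mid-season: 1.20 × 6.93 × 15 = 124.74 mm
late-season: 0.63 × 3.47 × 15 = 32.79 mm
Seasonal total = 204.89 mm

205 mm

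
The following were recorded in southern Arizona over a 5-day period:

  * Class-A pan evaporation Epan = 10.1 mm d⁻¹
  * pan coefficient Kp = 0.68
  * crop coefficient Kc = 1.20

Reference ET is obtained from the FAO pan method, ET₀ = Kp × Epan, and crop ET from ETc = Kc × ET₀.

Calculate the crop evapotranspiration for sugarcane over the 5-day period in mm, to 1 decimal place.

41.2 mm

ET₀ = 0.68 × 10.1 = 6.8680 mm/d
ETc = Kc × ET₀ = 1.20 × 6.8680 = 8.2416 mm/d
Over 5 days: 8.2416 × 5 = 41.208 mm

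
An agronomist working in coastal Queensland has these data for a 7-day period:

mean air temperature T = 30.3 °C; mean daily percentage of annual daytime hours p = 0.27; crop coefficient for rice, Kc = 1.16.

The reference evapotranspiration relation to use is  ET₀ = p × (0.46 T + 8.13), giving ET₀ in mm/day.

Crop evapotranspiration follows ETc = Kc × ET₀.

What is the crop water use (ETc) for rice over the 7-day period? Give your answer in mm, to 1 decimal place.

48.4 mm

ET₀ = 0.27 × (0.46 × 30.3 + 8.13) = 0.27 × 22.068 = 5.9584 mm/d
ETc = Kc × ET₀ = 1.16 × 5.9584 = 6.9117 mm/d
Over 7 days: 6.9117 × 7 = 48.382 mm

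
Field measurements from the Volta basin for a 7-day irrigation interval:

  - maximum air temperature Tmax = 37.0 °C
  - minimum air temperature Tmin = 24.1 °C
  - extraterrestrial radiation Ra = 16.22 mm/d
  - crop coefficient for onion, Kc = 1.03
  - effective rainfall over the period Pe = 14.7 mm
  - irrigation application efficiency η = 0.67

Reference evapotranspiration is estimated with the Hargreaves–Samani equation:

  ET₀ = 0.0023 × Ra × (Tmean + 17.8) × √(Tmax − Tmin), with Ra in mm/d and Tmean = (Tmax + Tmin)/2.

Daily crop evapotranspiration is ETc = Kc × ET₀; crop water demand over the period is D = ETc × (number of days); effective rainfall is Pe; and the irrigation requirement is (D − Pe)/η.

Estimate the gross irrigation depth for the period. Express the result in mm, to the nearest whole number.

48 mm

Tmean = (37.0 + 24.1)/2 = 30.55 °C
ET₀ = 0.0023 × 16.22 × (30.55 + 17.8) × √12.9 = 0.0023 × 16.22 × 48.35 × 3.5917 = 6.4785 mm/d
ETc = Kc × ET₀ = 1.03 × 6.4785 = 6.6729 mm/d
Crop demand D = ETc × 7 d = 6.6729 × 7 = 46.710 mm
D − Pe = 46.710 − 14.7 = 32.010 mm
Gross irrigation = 32.010 / 0.67 = 47.776 mm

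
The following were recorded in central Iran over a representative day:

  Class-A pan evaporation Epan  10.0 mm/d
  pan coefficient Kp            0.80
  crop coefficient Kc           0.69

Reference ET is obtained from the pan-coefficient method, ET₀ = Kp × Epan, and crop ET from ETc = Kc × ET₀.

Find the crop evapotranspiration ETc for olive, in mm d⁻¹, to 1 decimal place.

5.5 mm d⁻¹

ET₀ = 0.80 × 10.0 = 8.0000 mm/d
ETc = Kc × ET₀ = 0.69 × 8.0000 = 5.5200 mm/d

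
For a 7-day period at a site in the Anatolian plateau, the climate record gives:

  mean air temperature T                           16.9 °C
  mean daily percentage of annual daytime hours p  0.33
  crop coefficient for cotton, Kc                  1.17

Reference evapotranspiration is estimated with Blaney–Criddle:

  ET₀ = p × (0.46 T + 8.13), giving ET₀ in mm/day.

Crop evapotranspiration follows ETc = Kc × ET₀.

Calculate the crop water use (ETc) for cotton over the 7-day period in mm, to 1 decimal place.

43.0 mm

ET₀ = 0.33 × (0.46 × 16.9 + 8.13) = 0.33 × 15.904 = 5.2483 mm/d
ETc = Kc × ET₀ = 1.17 × 5.2483 = 6.1405 mm/d
Over 7 days: 6.1405 × 7 = 42.984 mm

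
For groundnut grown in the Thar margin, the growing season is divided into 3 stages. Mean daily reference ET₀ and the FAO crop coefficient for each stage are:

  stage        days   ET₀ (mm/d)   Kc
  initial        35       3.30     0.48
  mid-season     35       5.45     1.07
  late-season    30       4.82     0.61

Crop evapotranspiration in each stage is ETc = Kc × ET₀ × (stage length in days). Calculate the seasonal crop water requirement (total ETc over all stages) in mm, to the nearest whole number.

initial: 0.48 × 3.30 × 35 = 55.44 mm
mid-season: 1.07 × 5.45 × 35 = 204.10 mm
late-season: 0.61 × 4.82 × 30 = 88.21 mm
Seasonal total = 347.75 mm

348 mm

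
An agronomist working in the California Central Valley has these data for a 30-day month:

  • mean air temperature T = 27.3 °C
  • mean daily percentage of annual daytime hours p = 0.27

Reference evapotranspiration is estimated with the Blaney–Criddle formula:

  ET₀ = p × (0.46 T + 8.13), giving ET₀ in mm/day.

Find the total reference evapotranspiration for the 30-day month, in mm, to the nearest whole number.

ET₀ = 0.27 × (0.46 × 27.3 + 8.13) = 0.27 × 20.688 = 5.5858 mm/d
Monthly total = 5.5858 × 30 = 167.574 mm

168 mm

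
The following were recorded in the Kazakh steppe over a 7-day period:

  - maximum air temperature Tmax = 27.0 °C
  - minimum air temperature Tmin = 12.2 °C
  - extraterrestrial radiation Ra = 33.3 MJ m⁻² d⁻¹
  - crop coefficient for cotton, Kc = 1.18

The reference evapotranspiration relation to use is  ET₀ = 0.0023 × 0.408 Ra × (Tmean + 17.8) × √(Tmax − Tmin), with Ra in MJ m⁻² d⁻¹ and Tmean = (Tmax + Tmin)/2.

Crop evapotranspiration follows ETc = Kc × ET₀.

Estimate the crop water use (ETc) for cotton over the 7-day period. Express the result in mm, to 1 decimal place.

Tmean = (27.0 + 12.2)/2 = 19.60 °C
0.408 Ra = 0.408 × 33.3 = 13.5864 mm/d equivalent
ET₀ = 0.0023 × 13.5864 × (19.60 + 17.8) × √14.8 = 0.0023 × 13.5864 × 37.40 × 3.8471 = 4.4961 mm/d
ETc = Kc × ET₀ = 1.18 × 4.4961 = 5.3054 mm/d
Over 7 days: 5.3054 × 7 = 37.138 mm

37.1 mm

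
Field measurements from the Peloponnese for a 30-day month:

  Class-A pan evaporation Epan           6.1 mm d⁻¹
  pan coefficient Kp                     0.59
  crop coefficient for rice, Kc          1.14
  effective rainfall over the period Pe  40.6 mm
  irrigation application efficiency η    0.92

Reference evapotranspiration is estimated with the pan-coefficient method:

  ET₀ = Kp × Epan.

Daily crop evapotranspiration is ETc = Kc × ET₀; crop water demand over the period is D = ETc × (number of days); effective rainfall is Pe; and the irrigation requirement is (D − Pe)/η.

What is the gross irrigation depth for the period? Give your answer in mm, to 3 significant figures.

89.7 mm

ET₀ = 0.59 × 6.1 = 3.5990 mm/d
ETc = Kc × ET₀ = 1.14 × 3.5990 = 4.1029 mm/d
Crop demand D = ETc × 30 d = 4.1029 × 30 = 123.087 mm
D − Pe = 123.087 − 40.6 = 82.487 mm
Gross irrigation = 82.487 / 0.92 = 89.660 mm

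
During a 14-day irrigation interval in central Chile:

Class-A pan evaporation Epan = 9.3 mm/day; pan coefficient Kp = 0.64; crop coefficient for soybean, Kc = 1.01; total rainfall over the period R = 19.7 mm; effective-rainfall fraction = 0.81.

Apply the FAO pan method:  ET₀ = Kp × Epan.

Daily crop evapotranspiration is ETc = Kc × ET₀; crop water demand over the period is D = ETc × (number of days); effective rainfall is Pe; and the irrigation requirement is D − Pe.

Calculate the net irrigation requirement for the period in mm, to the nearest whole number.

ET₀ = 0.64 × 9.3 = 5.9520 mm/d
ETc = Kc × ET₀ = 1.01 × 5.9520 = 6.0115 mm/d
Crop demand D = ETc × 14 d = 6.0115 × 14 = 84.161 mm
Pe = 0.81 × 19.7 = 15.957 mm
D − Pe = 84.161 − 15.957 = 68.204 mm

68 mm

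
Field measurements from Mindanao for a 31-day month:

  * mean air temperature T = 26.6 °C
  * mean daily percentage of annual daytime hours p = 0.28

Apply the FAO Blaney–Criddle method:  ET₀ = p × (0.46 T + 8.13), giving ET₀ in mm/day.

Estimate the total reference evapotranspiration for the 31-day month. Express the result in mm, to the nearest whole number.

177 mm

ET₀ = 0.28 × (0.46 × 26.6 + 8.13) = 0.28 × 20.366 = 5.7025 mm/d
Monthly total = 5.7025 × 31 = 176.778 mm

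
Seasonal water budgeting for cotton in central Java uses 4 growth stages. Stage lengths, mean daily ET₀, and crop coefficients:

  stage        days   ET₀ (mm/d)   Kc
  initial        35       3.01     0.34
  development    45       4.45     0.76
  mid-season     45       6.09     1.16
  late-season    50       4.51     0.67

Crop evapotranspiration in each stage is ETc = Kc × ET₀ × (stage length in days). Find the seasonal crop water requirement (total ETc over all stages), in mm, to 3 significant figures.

657 mm

initial: 0.34 × 3.01 × 35 = 35.82 mm
development: 0.76 × 4.45 × 45 = 152.19 mm
mid-season: 1.16 × 6.09 × 45 = 317.90 mm
late-season: 0.67 × 4.51 × 50 = 151.09 mm
Seasonal total = 657.00 mm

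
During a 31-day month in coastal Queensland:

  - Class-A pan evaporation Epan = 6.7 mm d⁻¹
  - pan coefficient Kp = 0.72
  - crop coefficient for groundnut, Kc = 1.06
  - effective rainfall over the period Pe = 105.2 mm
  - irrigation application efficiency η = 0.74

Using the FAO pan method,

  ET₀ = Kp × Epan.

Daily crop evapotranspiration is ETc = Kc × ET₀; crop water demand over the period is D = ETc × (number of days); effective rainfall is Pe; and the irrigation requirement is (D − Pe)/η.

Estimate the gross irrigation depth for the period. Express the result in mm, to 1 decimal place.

72.0 mm

ET₀ = 0.72 × 6.7 = 4.8240 mm/d
ETc = Kc × ET₀ = 1.06 × 4.8240 = 5.1134 mm/d
Crop demand D = ETc × 31 d = 5.1134 × 31 = 158.515 mm
D − Pe = 158.515 − 105.2 = 53.315 mm
Gross irrigation = 53.315 / 0.74 = 72.047 mm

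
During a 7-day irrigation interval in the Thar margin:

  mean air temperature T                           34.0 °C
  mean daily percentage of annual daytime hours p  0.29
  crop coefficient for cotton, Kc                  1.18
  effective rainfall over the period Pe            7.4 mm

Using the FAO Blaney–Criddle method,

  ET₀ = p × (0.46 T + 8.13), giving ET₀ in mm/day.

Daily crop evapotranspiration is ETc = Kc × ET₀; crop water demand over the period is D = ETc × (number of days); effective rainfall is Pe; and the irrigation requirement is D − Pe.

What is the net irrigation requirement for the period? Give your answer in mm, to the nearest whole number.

ET₀ = 0.29 × (0.46 × 34.0 + 8.13) = 0.29 × 23.770 = 6.8933 mm/d
ETc = Kc × ET₀ = 1.18 × 6.8933 = 8.1341 mm/d
Crop demand D = ETc × 7 d = 8.1341 × 7 = 56.939 mm
D − Pe = 56.939 − 7.4 = 49.539 mm

50 mm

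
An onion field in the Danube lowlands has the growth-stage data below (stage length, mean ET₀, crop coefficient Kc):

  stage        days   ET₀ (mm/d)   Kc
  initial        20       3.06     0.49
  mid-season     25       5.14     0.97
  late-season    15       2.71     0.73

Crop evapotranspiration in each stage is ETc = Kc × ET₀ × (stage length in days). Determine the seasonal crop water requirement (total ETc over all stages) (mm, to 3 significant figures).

184 mm

initial: 0.49 × 3.06 × 20 = 29.99 mm
mid-season: 0.97 × 5.14 × 25 = 124.65 mm
late-season: 0.73 × 2.71 × 15 = 29.67 mm
Seasonal total = 184.31 mm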